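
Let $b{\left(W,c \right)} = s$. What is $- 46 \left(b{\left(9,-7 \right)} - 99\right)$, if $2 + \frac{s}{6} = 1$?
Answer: $4830$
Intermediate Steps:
$s = -6$ ($s = -12 + 6 \cdot 1 = -12 + 6 = -6$)
$b{\left(W,c \right)} = -6$
$- 46 \left(b{\left(9,-7 \right)} - 99\right) = - 46 \left(-6 - 99\right) = \left(-46\right) \left(-105\right) = 4830$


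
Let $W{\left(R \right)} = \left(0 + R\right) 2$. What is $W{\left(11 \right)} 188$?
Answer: $4136$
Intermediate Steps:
$W{\left(R \right)} = 2 R$ ($W{\left(R \right)} = R 2 = 2 R$)
$W{\left(11 \right)} 188 = 2 \cdot 11 \cdot 188 = 22 \cdot 188 = 4136$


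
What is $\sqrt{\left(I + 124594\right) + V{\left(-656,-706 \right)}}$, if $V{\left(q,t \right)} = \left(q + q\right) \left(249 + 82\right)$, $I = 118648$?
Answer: $i \sqrt{191030} \approx 437.07 i$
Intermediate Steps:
$V{\left(q,t \right)} = 662 q$ ($V{\left(q,t \right)} = 2 q 331 = 662 q$)
$\sqrt{\left(I + 124594\right) + V{\left(-656,-706 \right)}} = \sqrt{\left(118648 + 124594\right) + 662 \left(-656\right)} = \sqrt{243242 - 434272} = \sqrt{-191030} = i \sqrt{191030}$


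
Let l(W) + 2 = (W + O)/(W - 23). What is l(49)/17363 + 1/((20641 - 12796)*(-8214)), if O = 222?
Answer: 3527913083/7272534134385 ≈ 0.00048510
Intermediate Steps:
l(W) = -2 + (222 + W)/(-23 + W) (l(W) = -2 + (W + 222)/(W - 23) = -2 + (222 + W)/(-23 + W))
l(49)/17363 + 1/((20641 - 12796)*(-8214)) = ((268 - 1*49)/(-23 + 49))/17363 + 1/((20641 - 12796)*(-8214)) = ((268 - 49)/26)*(1/17363) - 1/8214/7845 = ((1/26)*219)*(1/17363) + (1/7845)*(-1/8214) = (219/26)*(1/17363) - 1/64438830 = 219/451438 - 1/64438830 = 3527913083/7272534134385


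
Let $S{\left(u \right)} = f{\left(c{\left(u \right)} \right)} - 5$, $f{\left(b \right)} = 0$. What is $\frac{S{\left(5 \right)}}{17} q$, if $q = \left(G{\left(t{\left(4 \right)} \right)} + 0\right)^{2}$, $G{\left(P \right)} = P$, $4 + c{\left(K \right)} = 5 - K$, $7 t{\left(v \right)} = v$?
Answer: $- \frac{80}{833} \approx -0.096038$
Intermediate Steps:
$t{\left(v \right)} = \frac{v}{7}$
$c{\left(K \right)} = 1 - K$ ($c{\left(K \right)} = -4 - \left(-5 + K\right) = 1 - K$)
$S{\left(u \right)} = -5$ ($S{\left(u \right)} = 0 - 5 = -5$)
$q = \frac{16}{49}$ ($q = \left(\frac{1}{7} \cdot 4 + 0\right)^{2} = \left(\frac{4}{7} + 0\right)^{2} = \left(\frac{4}{7}\right)^{2} = \frac{16}{49} \approx 0.32653$)
$\frac{S{\left(5 \right)}}{17} q = \frac{1}{17} \left(-5\right) \frac{16}{49} = \left(- \frac{5}{17}\right) \frac{16}{49} = - \frac{80}{833}$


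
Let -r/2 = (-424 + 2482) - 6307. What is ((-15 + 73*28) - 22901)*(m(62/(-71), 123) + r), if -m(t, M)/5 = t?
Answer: -12599758496/71 ≈ -1.7746e+8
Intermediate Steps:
m(t, M) = -5*t
r = 8498 (r = -2*((-424 + 2482) - 6307) = -2*(2058 - 6307) = -2*(-4249) = 8498)
((-15 + 73*28) - 22901)*(m(62/(-71), 123) + r) = ((-15 + 73*28) - 22901)*(-310/(-71) + 8498) = ((-15 + 2044) - 22901)*(-310*(-1)/71 + 8498) = (2029 - 22901)*(-5*(-62/71) + 8498) = -20872*(310/71 + 8498) = -20872*603668/71 = -12599758496/71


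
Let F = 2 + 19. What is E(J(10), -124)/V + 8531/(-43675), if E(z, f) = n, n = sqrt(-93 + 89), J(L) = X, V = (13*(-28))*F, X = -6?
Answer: -8531/43675 - I/3822 ≈ -0.19533 - 0.00026164*I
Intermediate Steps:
F = 21
V = -7644 (V = (13*(-28))*21 = -364*21 = -7644)
J(L) = -6
n = 2*I (n = sqrt(-4) = 2*I ≈ 2.0*I)
E(z, f) = 2*I
E(J(10), -124)/V + 8531/(-43675) = (2*I)/(-7644) + 8531/(-43675) = (2*I)*(-1/7644) + 8531*(-1/43675) = -I/3822 - 8531/43675 = -8531/43675 - I/3822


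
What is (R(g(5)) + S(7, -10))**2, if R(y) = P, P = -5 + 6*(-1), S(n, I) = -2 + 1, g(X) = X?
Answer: 144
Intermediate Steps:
S(n, I) = -1
P = -11 (P = -5 - 6 = -11)
R(y) = -11
(R(g(5)) + S(7, -10))**2 = (-11 - 1)**2 = (-12)**2 = 144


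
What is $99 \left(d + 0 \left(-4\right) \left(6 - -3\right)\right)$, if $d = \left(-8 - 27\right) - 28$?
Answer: $-6237$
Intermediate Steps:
$d = -63$ ($d = -35 - 28 = -63$)
$99 \left(d + 0 \left(-4\right) \left(6 - -3\right)\right) = 99 \left(-63 + 0 \left(-4\right) \left(6 - -3\right)\right) = 99 \left(-63 + 0 \left(6 + 3\right)\right) = 99 \left(-63 + 0 \cdot 9\right) = 99 \left(-63 + 0\right) = 99 \left(-63\right) = -6237$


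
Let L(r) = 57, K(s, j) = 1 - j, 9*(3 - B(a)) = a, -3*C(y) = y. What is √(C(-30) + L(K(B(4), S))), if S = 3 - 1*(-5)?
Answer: √67 ≈ 8.1853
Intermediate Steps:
C(y) = -y/3
B(a) = 3 - a/9
S = 8 (S = 3 + 5 = 8)
√(C(-30) + L(K(B(4), S))) = √(-⅓*(-30) + 57) = √(10 + 57) = √67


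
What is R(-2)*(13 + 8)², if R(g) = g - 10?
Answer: -5292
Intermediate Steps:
R(g) = -10 + g
R(-2)*(13 + 8)² = (-10 - 2)*(13 + 8)² = -12*21² = -12*441 = -5292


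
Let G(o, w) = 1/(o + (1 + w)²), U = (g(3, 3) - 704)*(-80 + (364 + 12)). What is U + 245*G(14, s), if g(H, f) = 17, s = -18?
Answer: -61615411/303 ≈ -2.0335e+5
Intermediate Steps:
U = -203352 (U = (17 - 704)*(-80 + (364 + 12)) = -687*(-80 + 376) = -687*296 = -203352)
U + 245*G(14, s) = -203352 + 245/(14 + (1 - 18)²) = -203352 + 245/(14 + (-17)²) = -203352 + 245/(14 + 289) = -203352 + 245/303 = -61615411/303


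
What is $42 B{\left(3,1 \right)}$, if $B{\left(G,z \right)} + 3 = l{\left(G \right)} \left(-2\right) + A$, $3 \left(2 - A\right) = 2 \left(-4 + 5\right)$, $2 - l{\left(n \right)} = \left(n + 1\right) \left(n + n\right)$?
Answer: $1778$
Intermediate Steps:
$l{\left(n \right)} = 2 - 2 n \left(1 + n\right)$ ($l{\left(n \right)} = 2 - \left(n + 1\right) \left(n + n\right) = 2 - \left(1 + n\right) 2 n = 2 - 2 n \left(1 + n\right)$)
$A = \frac{4}{3}$ ($A = 2 - \frac{2 \left(-4 + 5\right)}{3} = 2 - \frac{2 \cdot 1}{3} = 2 - \frac{2}{3} = \frac{4}{3} \approx 1.3333$)
$B{\left(G,z \right)} = - \frac{17}{3} + 4 G + 4 G^{2}$ ($B{\left(G,z \right)} = -3 + \left(\left(2 - 2 G - 2 G^{2}\right) \left(-2\right) + \frac{4}{3}\right) = -3 + \left(\left(-4 + 4 G + 4 G^{2}\right) + \frac{4}{3}\right) = -3 + \left(- \frac{8}{3} + 4 G + 4 G^{2}\right) = - \frac{17}{3} + 4 G + 4 G^{2}$)
$42 B{\left(3,1 \right)} = 42 \left(- \frac{17}{3} + 4 \cdot 3 + 4 \cdot 3^{2}\right) = 42 \left(- \frac{17}{3} + 12 + 4 \cdot 9\right) = 42 \left(- \frac{17}{3} + 12 + 36\right) = 42 \cdot \frac{127}{3} = 1778$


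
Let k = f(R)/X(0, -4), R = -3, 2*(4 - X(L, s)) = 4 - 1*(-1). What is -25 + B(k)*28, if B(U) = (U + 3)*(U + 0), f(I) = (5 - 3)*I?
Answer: 87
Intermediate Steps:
X(L, s) = 3/2 (X(L, s) = 4 - (4 - 1*(-1))/2 = 4 - (4 + 1)/2 = 4 - 1/2*5 = 4 - 5/2 = 3/2)
f(I) = 2*I
k = -4 (k = (2*(-3))/(3/2) = -6*2/3 = -4)
B(U) = U*(3 + U) (B(U) = (3 + U)*U = U*(3 + U))
-25 + B(k)*28 = -25 - 4*(3 - 4)*28 = -25 - 4*(-1)*28 = -25 + 4*28 = -25 + 112 = 87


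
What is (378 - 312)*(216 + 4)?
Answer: 14520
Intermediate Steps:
(378 - 312)*(216 + 4) = 66*220 = 14520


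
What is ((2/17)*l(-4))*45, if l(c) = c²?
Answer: 1440/17 ≈ 84.706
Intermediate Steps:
((2/17)*l(-4))*45 = ((2/17)*(-4)²)*45 = ((2*(1/17))*16)*45 = ((2/17)*16)*45 = (32/17)*45 = 1440/17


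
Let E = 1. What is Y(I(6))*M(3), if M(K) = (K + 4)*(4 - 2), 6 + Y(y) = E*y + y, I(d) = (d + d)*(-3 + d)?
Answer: 924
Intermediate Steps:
I(d) = 2*d*(-3 + d) (I(d) = (2*d)*(-3 + d) = 2*d*(-3 + d))
Y(y) = -6 + 2*y (Y(y) = -6 + (1*y + y) = -6 + (y + y) = -6 + 2*y)
M(K) = 8 + 2*K (M(K) = (4 + K)*2 = 8 + 2*K)
Y(I(6))*M(3) = (-6 + 2*(2*6*(-3 + 6)))*(8 + 2*3) = (-6 + 2*(2*6*3))*(8 + 6) = (-6 + 2*36)*14 = (-6 + 72)*14 = 66*14 = 924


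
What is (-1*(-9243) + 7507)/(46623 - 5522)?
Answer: 16750/41101 ≈ 0.40753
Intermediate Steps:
(-1*(-9243) + 7507)/(46623 - 5522) = (9243 + 7507)/41101 = 16750*(1/41101) = 16750/41101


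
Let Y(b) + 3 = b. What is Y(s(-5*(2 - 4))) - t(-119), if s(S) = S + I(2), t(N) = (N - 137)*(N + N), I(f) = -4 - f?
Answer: -60927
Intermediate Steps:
t(N) = 2*N*(-137 + N) (t(N) = (-137 + N)*(2*N) = 2*N*(-137 + N))
s(S) = -6 + S (s(S) = S + (-4 - 1*2) = S + (-4 - 2) = S - 6 = -6 + S)
Y(b) = -3 + b
Y(s(-5*(2 - 4))) - t(-119) = (-3 + (-6 - 5*(2 - 4))) - 2*(-119)*(-137 - 119) = (-3 + (-6 - 5*(-2))) - 2*(-119)*(-256) = (-3 + (-6 + 10)) - 1*60928 = (-3 + 4) - 60928 = 1 - 60928 = -60927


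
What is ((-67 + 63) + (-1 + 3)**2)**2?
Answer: 0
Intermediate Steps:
((-67 + 63) + (-1 + 3)**2)**2 = (-4 + 2**2)**2 = (-4 + 4)**2 = 0**2 = 0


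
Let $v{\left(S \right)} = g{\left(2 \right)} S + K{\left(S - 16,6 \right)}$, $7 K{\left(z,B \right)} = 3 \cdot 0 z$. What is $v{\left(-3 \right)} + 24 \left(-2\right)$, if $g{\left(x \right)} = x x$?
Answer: $-60$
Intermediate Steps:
$K{\left(z,B \right)} = 0$ ($K{\left(z,B \right)} = \frac{3 \cdot 0 z}{7} = \frac{0 z}{7} = \frac{1}{7} \cdot 0 = 0$)
$g{\left(x \right)} = x^{2}$
$v{\left(S \right)} = 4 S$ ($v{\left(S \right)} = 2^{2} S + 0 = 4 S + 0 = 4 S$)
$v{\left(-3 \right)} + 24 \left(-2\right) = 4 \left(-3\right) + 24 \left(-2\right) = -12 - 48 = -60$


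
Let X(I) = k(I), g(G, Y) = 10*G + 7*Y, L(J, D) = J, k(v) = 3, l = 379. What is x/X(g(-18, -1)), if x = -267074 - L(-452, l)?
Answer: -88874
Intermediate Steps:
g(G, Y) = 7*Y + 10*G
X(I) = 3
x = -266622 (x = -267074 - 1*(-452) = -267074 + 452 = -266622)
x/X(g(-18, -1)) = -266622/3 = -266622*⅓ = -88874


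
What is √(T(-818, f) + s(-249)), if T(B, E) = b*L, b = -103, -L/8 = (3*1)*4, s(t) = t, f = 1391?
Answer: 9*√119 ≈ 98.178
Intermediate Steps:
L = -96 (L = -8*3*1*4 = -24*4 = -8*12 = -96)
T(B, E) = 9888 (T(B, E) = -103*(-96) = 9888)
√(T(-818, f) + s(-249)) = √(9888 - 249) = √9639 = 9*√119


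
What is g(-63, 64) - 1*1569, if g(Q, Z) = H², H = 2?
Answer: -1565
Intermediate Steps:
g(Q, Z) = 4 (g(Q, Z) = 2² = 4)
g(-63, 64) - 1*1569 = 4 - 1*1569 = 4 - 1569 = -1565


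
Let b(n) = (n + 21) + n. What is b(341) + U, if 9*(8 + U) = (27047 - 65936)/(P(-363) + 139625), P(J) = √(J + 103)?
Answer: 2709703919090/3899028177 + 8642*I*√65/19495140885 ≈ 694.97 + 3.5739e-6*I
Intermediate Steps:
P(J) = √(103 + J)
b(n) = 21 + 2*n (b(n) = (21 + n) + n = 21 + 2*n)
U = -8 - 4321/(139625 + 2*I*√65) (U = -8 + ((27047 - 65936)/(√(103 - 363) + 139625))/9 = -8 + (-38889/(√(-260) + 139625))/9 = -8 + (-38889/(2*I*√65 + 139625))/9 = -8 + (-38889/(139625 + 2*I*√65))/9 = -8 - 4321/(139625 + 2*I*√65) ≈ -8.0309 + 3.5739e-6*I)
b(341) + U = (21 + 2*341) + (-16*√65 + 1121321*I)/(-139625*I + 2*√65) = (21 + 682) + (-16*√65 + 1121321*I)/(-139625*I + 2*√65) = 703 + (-16*√65 + 1121321*I)/(-139625*I + 2*√65)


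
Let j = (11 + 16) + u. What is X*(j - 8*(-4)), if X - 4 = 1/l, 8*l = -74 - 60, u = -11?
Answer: 12672/67 ≈ 189.13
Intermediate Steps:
j = 16 (j = (11 + 16) - 11 = 27 - 11 = 16)
l = -67/4 (l = (-74 - 60)/8 = (⅛)*(-134) = -67/4 ≈ -16.750)
X = 264/67 (X = 4 + 1/(-67/4) = 4 - 4/67 = 264/67 ≈ 3.9403)
X*(j - 8*(-4)) = 264*(16 - 8*(-4))/67 = 264*(16 + 32)/67 = (264/67)*48 = 12672/67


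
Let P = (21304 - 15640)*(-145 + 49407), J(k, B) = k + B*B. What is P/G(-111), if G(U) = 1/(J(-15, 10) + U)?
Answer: -7254519168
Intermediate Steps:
J(k, B) = k + B²
G(U) = 1/(85 + U) (G(U) = 1/((-15 + 10²) + U) = 1/((-15 + 100) + U) = 1/(85 + U))
P = 279019968 (P = 5664*49262 = 279019968)
P/G(-111) = 279019968/(1/(85 - 111)) = 279019968/(1/(-26)) = 279019968/(-1/26) = 279019968*(-26) = -7254519168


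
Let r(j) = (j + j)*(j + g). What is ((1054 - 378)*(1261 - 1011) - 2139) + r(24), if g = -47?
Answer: 165757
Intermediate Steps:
r(j) = 2*j*(-47 + j) (r(j) = (j + j)*(j - 47) = (2*j)*(-47 + j) = 2*j*(-47 + j))
((1054 - 378)*(1261 - 1011) - 2139) + r(24) = ((1054 - 378)*(1261 - 1011) - 2139) + 2*24*(-47 + 24) = (676*250 - 2139) + 2*24*(-23) = (169000 - 2139) - 1104 = 166861 - 1104 = 165757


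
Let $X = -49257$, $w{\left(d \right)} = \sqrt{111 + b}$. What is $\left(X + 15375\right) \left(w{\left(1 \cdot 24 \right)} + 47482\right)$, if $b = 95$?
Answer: $-1608785124 - 33882 \sqrt{206} \approx -1.6093 \cdot 10^{9}$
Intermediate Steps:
$w{\left(d \right)} = \sqrt{206}$ ($w{\left(d \right)} = \sqrt{111 + 95} = \sqrt{206}$)
$\left(X + 15375\right) \left(w{\left(1 \cdot 24 \right)} + 47482\right) = \left(-49257 + 15375\right) \left(\sqrt{206} + 47482\right) = - 33882 \left(47482 + \sqrt{206}\right) = -1608785124 - 33882 \sqrt{206}$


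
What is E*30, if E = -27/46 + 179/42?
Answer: 17750/161 ≈ 110.25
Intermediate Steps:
E = 1775/483 (E = -27*1/46 + 179*(1/42) = -27/46 + 179/42 = 1775/483 ≈ 3.6749)
E*30 = (1775/483)*30 = 17750/161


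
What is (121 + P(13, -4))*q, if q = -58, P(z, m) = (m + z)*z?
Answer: -13804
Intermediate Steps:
P(z, m) = z*(m + z)
(121 + P(13, -4))*q = (121 + 13*(-4 + 13))*(-58) = (121 + 13*9)*(-58) = (121 + 117)*(-58) = 238*(-58) = -13804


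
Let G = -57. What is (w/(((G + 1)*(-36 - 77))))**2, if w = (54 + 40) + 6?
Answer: 625/2502724 ≈ 0.00024973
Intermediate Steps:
w = 100 (w = 94 + 6 = 100)
(w/(((G + 1)*(-36 - 77))))**2 = (100/(((-57 + 1)*(-36 - 77))))**2 = (100/((-56*(-113))))**2 = (100/6328)**2 = (100*(1/6328))**2 = (25/1582)**2 = 625/2502724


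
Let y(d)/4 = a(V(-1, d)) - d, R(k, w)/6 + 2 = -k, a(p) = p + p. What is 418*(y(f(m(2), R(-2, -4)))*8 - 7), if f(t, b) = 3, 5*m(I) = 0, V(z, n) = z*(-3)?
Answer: 37202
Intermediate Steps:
V(z, n) = -3*z
a(p) = 2*p
m(I) = 0 (m(I) = (⅕)*0 = 0)
R(k, w) = -12 - 6*k (R(k, w) = -12 + 6*(-k) = -12 - 6*k)
y(d) = 24 - 4*d (y(d) = 4*(2*(-3*(-1)) - d) = 4*(2*3 - d) = 4*(6 - d) = 24 - 4*d)
418*(y(f(m(2), R(-2, -4)))*8 - 7) = 418*((24 - 4*3)*8 - 7) = 418*((24 - 12)*8 - 7) = 418*(12*8 - 7) = 418*(96 - 7) = 418*89 = 37202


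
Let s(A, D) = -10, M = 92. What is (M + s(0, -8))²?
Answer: 6724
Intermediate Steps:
(M + s(0, -8))² = (92 - 10)² = 82² = 6724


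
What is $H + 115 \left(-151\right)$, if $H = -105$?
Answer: $-17470$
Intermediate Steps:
$H + 115 \left(-151\right) = -105 + 115 \left(-151\right) = -105 - 17365 = -17470$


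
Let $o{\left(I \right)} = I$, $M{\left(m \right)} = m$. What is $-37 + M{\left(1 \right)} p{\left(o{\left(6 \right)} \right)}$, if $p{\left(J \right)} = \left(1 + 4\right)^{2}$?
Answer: $-12$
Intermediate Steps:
$p{\left(J \right)} = 25$ ($p{\left(J \right)} = 5^{2} = 25$)
$-37 + M{\left(1 \right)} p{\left(o{\left(6 \right)} \right)} = -37 + 1 \cdot 25 = -37 + 25 = -12$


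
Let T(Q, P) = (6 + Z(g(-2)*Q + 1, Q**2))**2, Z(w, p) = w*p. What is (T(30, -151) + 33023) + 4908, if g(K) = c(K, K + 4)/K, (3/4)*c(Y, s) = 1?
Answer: 292242767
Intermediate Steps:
c(Y, s) = 4/3 (c(Y, s) = (4/3)*1 = 4/3)
g(K) = 4/(3*K)
Z(w, p) = p*w
T(Q, P) = (6 + Q**2*(1 - 2*Q/3))**2 (T(Q, P) = (6 + Q**2*(((4/3)/(-2))*Q + 1))**2 = (6 + Q**2*(((4/3)*(-1/2))*Q + 1))**2 = (6 + Q**2*(-2*Q/3 + 1))**2 = (6 + Q**2*(1 - 2*Q/3))**2)
(T(30, -151) + 33023) + 4908 = ((18 + 30**2*(3 - 2*30))**2/9 + 33023) + 4908 = ((18 + 900*(3 - 60))**2/9 + 33023) + 4908 = ((18 + 900*(-57))**2/9 + 33023) + 4908 = ((18 - 51300)**2/9 + 33023) + 4908 = ((1/9)*(-51282)**2 + 33023) + 4908 = ((1/9)*2629843524 + 33023) + 4908 = (292204836 + 33023) + 4908 = 292237859 + 4908 = 292242767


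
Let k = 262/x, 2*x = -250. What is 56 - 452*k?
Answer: 125424/125 ≈ 1003.4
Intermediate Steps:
x = -125 (x = (1/2)*(-250) = -125)
k = -262/125 (k = 262/(-125) = 262*(-1/125) = -262/125 ≈ -2.0960)
56 - 452*k = 56 - 452*(-262/125) = 56 + 118424/125 = 125424/125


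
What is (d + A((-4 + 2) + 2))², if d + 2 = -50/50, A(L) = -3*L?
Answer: 9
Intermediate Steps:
d = -3 (d = -2 - 50/50 = -2 - 50*1/50 = -2 - 1 = -3)
(d + A((-4 + 2) + 2))² = (-3 - 3*((-4 + 2) + 2))² = (-3 - 3*(-2 + 2))² = (-3 - 3*0)² = (-3 + 0)² = (-3)² = 9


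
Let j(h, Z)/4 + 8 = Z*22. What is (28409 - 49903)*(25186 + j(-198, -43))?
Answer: -459326780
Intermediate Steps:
j(h, Z) = -32 + 88*Z (j(h, Z) = -32 + 4*(Z*22) = -32 + 4*(22*Z) = -32 + 88*Z)
(28409 - 49903)*(25186 + j(-198, -43)) = (28409 - 49903)*(25186 + (-32 + 88*(-43))) = -21494*(25186 + (-32 - 3784)) = -21494*(25186 - 3816) = -21494*21370 = -459326780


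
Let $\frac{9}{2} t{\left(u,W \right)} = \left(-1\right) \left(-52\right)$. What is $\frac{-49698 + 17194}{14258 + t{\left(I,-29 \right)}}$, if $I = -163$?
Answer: $- \frac{146268}{64213} \approx -2.2779$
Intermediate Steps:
$t{\left(u,W \right)} = \frac{104}{9}$ ($t{\left(u,W \right)} = \frac{2 \left(\left(-1\right) \left(-52\right)\right)}{9} = \frac{2}{9} \cdot 52 = \frac{104}{9}$)
$\frac{-49698 + 17194}{14258 + t{\left(I,-29 \right)}} = \frac{-49698 + 17194}{14258 + \frac{104}{9}} = - \frac{32504}{\frac{128426}{9}} = \left(-32504\right) \frac{9}{128426} = - \frac{146268}{64213}$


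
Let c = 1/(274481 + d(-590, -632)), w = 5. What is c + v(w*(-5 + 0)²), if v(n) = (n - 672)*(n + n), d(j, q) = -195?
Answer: -37508610499/274286 ≈ -1.3675e+5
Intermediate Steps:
c = 1/274286 (c = 1/(274481 - 195) = 1/274286 ≈ 3.6458e-6)
v(n) = 2*n*(-672 + n) (v(n) = (-672 + n)*(2*n) = 2*n*(-672 + n))
c + v(w*(-5 + 0)²) = 1/274286 + 2*(5*(-5 + 0)²)*(-672 + 5*(-5 + 0)²) = 1/274286 + 2*(5*(-5)²)*(-672 + 5*(-5)²) = 1/274286 + 2*(5*25)*(-672 + 5*25) = 1/274286 + 2*125*(-672 + 125) = 1/274286 + 2*125*(-547) = 1/274286 - 136750 = -37508610499/274286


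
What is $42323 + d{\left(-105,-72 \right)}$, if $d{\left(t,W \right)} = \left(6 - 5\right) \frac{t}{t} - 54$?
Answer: $42270$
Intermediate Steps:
$d{\left(t,W \right)} = -53$ ($d{\left(t,W \right)} = 1 \cdot 1 - 54 = 1 - 54 = -53$)
$42323 + d{\left(-105,-72 \right)} = 42323 - 53 = 42270$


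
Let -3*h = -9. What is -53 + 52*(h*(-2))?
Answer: -365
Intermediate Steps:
h = 3 (h = -1/3*(-9) = 3)
-53 + 52*(h*(-2)) = -53 + 52*(3*(-2)) = -53 + 52*(-6) = -53 - 312 = -365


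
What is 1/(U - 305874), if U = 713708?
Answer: 1/407834 ≈ 2.4520e-6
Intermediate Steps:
1/(U - 305874) = 1/(713708 - 305874) = 1/407834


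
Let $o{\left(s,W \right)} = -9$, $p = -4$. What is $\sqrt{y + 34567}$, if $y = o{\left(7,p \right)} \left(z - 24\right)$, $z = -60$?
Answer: $\sqrt{35323} \approx 187.94$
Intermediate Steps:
$y = 756$ ($y = - 9 \left(-60 - 24\right) = \left(-9\right) \left(-84\right) = 756$)
$\sqrt{y + 34567} = \sqrt{756 + 34567} = \sqrt{35323}$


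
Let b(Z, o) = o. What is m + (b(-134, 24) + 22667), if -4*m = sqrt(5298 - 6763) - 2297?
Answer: 93061/4 - I*sqrt(1465)/4 ≈ 23265.0 - 9.5688*I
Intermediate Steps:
m = 2297/4 - I*sqrt(1465)/4 (m = -(sqrt(5298 - 6763) - 2297)/4 = -(sqrt(-1465) - 2297)/4 = -(I*sqrt(1465) - 2297)/4 = -(-2297 + I*sqrt(1465))/4 = 2297/4 - I*sqrt(1465)/4 ≈ 574.25 - 9.5688*I)
m + (b(-134, 24) + 22667) = (2297/4 - I*sqrt(1465)/4) + (24 + 22667) = (2297/4 - I*sqrt(1465)/4) + 22691 = 93061/4 - I*sqrt(1465)/4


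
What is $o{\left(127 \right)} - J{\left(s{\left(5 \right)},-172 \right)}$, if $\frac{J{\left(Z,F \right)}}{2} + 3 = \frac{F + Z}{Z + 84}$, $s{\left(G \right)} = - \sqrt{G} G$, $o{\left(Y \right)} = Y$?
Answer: $\frac{950969}{6931} + \frac{2560 \sqrt{5}}{6931} \approx 138.03$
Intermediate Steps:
$s{\left(G \right)} = - G^{\frac{3}{2}}$
$J{\left(Z,F \right)} = -6 + \frac{2 \left(F + Z\right)}{84 + Z}$ ($J{\left(Z,F \right)} = -6 + 2 \frac{F + Z}{Z + 84} = -6 + 2 \frac{F + Z}{84 + Z} = -6 + \frac{2 \left(F + Z\right)}{84 + Z}$)
$o{\left(127 \right)} - J{\left(s{\left(5 \right)},-172 \right)} = 127 - \frac{2 \left(-252 - 172 - 2 \left(- 5^{\frac{3}{2}}\right)\right)}{84 - 5^{\frac{3}{2}}} = 127 - \frac{2 \left(-252 - 172 - 2 \left(- 5 \sqrt{5}\right)\right)}{84 - 5 \sqrt{5}} = 127 - \frac{2 \left(-252 - 172 + 10 \sqrt{5}\right)}{84 - 5 \sqrt{5}} = 127 - \frac{2 \left(-424 + 10 \sqrt{5}\right)}{84 - 5 \sqrt{5}}$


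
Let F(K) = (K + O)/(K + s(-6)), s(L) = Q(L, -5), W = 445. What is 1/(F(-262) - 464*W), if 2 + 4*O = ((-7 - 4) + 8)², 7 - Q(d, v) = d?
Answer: -332/68551013 ≈ -4.8431e-6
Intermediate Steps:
Q(d, v) = 7 - d
s(L) = 7 - L
O = 7/4 (O = -½ + ((-7 - 4) + 8)²/4 = -½ + (-11 + 8)²/4 = -½ + (¼)*(-3)² = -½ + (¼)*9 = -½ + 9/4 = 7/4 ≈ 1.7500)
F(K) = (7/4 + K)/(13 + K) (F(K) = (K + 7/4)/(K + (7 - 1*(-6))) = (7/4 + K)/(K + (7 + 6)) = (7/4 + K)/(K + 13) = (7/4 + K)/(13 + K))
1/(F(-262) - 464*W) = 1/((7/4 - 262)/(13 - 262) - 464*445) = 1/(-1041/4/(-249) - 206480) = 1/(-1/249*(-1041/4) - 206480) = 1/(347/332 - 206480) = 1/(-68551013/332) = -332/68551013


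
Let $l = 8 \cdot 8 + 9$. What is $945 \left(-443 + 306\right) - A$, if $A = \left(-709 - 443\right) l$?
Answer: $-45369$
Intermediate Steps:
$l = 73$ ($l = 64 + 9 = 73$)
$A = -84096$ ($A = \left(-709 - 443\right) 73 = \left(-1152\right) 73 = -84096$)
$945 \left(-443 + 306\right) - A = 945 \left(-443 + 306\right) - -84096 = 945 \left(-137\right) + 84096 = -129465 + 84096 = -45369$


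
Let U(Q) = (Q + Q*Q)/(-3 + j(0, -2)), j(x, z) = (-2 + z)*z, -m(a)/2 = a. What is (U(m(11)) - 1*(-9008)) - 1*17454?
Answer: -41768/5 ≈ -8353.6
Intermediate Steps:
m(a) = -2*a
j(x, z) = z*(-2 + z)
U(Q) = Q/5 + Q²/5 (U(Q) = (Q + Q*Q)/(-3 - 2*(-2 - 2)) = (Q + Q²)/(-3 - 2*(-4)) = (Q + Q²)/(-3 + 8) = (Q + Q²)/5 = (Q + Q²)*(⅕) = Q/5 + Q²/5)
(U(m(11)) - 1*(-9008)) - 1*17454 = ((-2*11)*(1 - 2*11)/5 - 1*(-9008)) - 1*17454 = ((⅕)*(-22)*(1 - 22) + 9008) - 17454 = ((⅕)*(-22)*(-21) + 9008) - 17454 = (462/5 + 9008) - 17454 = 45502/5 - 17454 = -41768/5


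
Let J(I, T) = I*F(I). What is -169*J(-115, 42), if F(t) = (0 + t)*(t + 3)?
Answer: 250322800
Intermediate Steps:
F(t) = t*(3 + t)
J(I, T) = I**2*(3 + I) (J(I, T) = I*(I*(3 + I)) = I**2*(3 + I))
-169*J(-115, 42) = -169*(-115)**2*(3 - 115) = -2235025*(-112) = -169*(-1481200) = 250322800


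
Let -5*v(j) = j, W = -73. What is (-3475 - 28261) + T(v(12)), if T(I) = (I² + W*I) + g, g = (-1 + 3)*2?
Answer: -788776/25 ≈ -31551.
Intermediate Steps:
g = 4 (g = 2*2 = 4)
v(j) = -j/5
T(I) = 4 + I² - 73*I (T(I) = (I² - 73*I) + 4 = 4 + I² - 73*I)
(-3475 - 28261) + T(v(12)) = (-3475 - 28261) + (4 + (-⅕*12)² - (-73)*12/5) = -31736 + (4 + (-12/5)² - 73*(-12/5)) = -31736 + (4 + 144/25 + 876/5) = -31736 + 4624/25 = -788776/25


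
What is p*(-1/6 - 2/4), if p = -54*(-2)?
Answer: -72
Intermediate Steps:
p = 108
p*(-1/6 - 2/4) = 108*(-1/6 - 2/4) = 108*(-1*⅙ - 2*¼) = 108*(-⅙ - ½) = 108*(-⅔) = -72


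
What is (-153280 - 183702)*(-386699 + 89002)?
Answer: 100318530454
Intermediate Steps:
(-153280 - 183702)*(-386699 + 89002) = -336982*(-297697) = 100318530454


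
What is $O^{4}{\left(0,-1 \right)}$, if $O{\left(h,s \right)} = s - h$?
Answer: $1$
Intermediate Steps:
$O^{4}{\left(0,-1 \right)} = \left(-1 - 0\right)^{4} = \left(-1 + 0\right)^{4} = \left(-1\right)^{4} = 1$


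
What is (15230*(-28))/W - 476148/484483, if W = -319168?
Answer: 6828965707/19328933768 ≈ 0.35330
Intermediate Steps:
(15230*(-28))/W - 476148/484483 = (15230*(-28))/(-319168) - 476148/484483 = -426440*(-1/319168) - 476148*1/484483 = 53305/39896 - 476148/484483 = 6828965707/19328933768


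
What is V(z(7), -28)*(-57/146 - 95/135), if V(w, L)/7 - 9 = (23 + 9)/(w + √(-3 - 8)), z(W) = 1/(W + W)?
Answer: 30191*(-126*√11 + 457*I)/(3942*(-I + 14*√11)) ≈ -70.52 + 73.861*I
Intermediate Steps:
z(W) = 1/(2*W)
V(w, L) = 63 + 224/(w + I*√11) (V(w, L) = 63 + 7*((23 + 9)/(w + √(-3 - 8))) = 63 + 7*(32/(w + √(-11))) = 63 + 7*(32/(w + I*√11)) = 63 + 224/(w + I*√11))
V(z(7), -28)*(-57/146 - 95/135) = (7*(32 + 9*((½)/7) + 9*I*√11)/((½)/7 + I*√11))*(-57/146 - 95/135) = (7*(32 + 9*((½)*(⅐)) + 9*I*√11)/((½)*(⅐) + I*√11))*(-57*1/146 - 95*1/135) = (7*(32 + 9*(1/14) + 9*I*√11)/(1/14 + I*√11))*(-57/146 - 19/27) = (7*(32 + 9/14 + 9*I*√11)/(1/14 + I*√11))*(-4313/3942) = (7*(457/14 + 9*I*√11)/(1/14 + I*√11))*(-4313/3942) = -30191*(457/14 + 9*I*√11)/(3942*(1/14 + I*√11))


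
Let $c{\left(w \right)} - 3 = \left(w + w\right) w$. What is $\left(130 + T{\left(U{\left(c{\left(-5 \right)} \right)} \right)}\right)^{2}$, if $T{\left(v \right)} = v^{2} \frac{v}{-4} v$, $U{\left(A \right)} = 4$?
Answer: $4356$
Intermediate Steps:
$c{\left(w \right)} = 3 + 2 w^{2}$ ($c{\left(w \right)} = 3 + \left(w + w\right) w = 3 + 2 w w = 3 + 2 w^{2}$)
$T{\left(v \right)} = - \frac{v^{4}}{4}$ ($T{\left(v \right)} = v^{2} v \left(- \frac{1}{4}\right) v = v^{2} \left(- \frac{v}{4}\right) v = - \frac{v^{3}}{4} v = - \frac{v^{4}}{4}$)
$\left(130 + T{\left(U{\left(c{\left(-5 \right)} \right)} \right)}\right)^{2} = \left(130 - \frac{4^{4}}{4}\right)^{2} = \left(130 - 64\right)^{2} = 66^{2} = 4356$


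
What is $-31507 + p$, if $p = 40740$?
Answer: $9233$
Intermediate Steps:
$-31507 + p = -31507 + 40740 = 9233$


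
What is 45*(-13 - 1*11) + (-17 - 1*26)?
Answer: -1123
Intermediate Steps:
45*(-13 - 1*11) + (-17 - 1*26) = 45*(-13 - 11) + (-17 - 26) = 45*(-24) - 43 = -1080 - 43 = -1123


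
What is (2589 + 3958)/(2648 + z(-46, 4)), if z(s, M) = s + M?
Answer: 6547/2606 ≈ 2.5123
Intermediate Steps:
z(s, M) = M + s
(2589 + 3958)/(2648 + z(-46, 4)) = (2589 + 3958)/(2648 + (4 - 46)) = 6547/(2648 - 42) = 6547/2606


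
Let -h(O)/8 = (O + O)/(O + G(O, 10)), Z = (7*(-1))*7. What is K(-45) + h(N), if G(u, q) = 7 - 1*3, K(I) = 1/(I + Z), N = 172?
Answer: -16179/1034 ≈ -15.647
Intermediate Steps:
Z = -49 (Z = -7*7 = -49)
K(I) = 1/(-49 + I) (K(I) = 1/(I - 49) = 1/(-49 + I))
G(u, q) = 4 (G(u, q) = 7 - 3 = 4)
h(O) = -16*O/(4 + O) (h(O) = -8*(O + O)/(O + 4) = -8*2*O/(4 + O) = -16*O/(4 + O))
K(-45) + h(N) = 1/(-49 - 45) - 16*172/(4 + 172) = 1/(-94) - 16*172/176 = -1/94 - 16*172*1/176 = -1/94 - 172/11 = -16179/1034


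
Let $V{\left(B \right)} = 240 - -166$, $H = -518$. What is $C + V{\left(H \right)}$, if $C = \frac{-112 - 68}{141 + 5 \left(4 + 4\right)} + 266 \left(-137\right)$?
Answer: $- \frac{6522696}{181} \approx -36037.0$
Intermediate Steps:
$V{\left(B \right)} = 406$ ($V{\left(B \right)} = 240 + 166 = 406$)
$C = - \frac{6596182}{181}$ ($C = - \frac{180}{141 + 5 \cdot 8} - 36442 = - \frac{180}{141 + 40} - 36442 = - \frac{180}{181} - 36442 = - \frac{6596182}{181} \approx -36443.0$)
$C + V{\left(H \right)} = - \frac{6596182}{181} + 406 = - \frac{6522696}{181}$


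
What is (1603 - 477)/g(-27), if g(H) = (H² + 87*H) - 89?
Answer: -1126/1709 ≈ -0.65886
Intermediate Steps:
g(H) = -89 + H² + 87*H
(1603 - 477)/g(-27) = (1603 - 477)/(-89 + (-27)² + 87*(-27)) = 1126/(-89 + 729 - 2349) = 1126/(-1709) = 1126*(-1/1709) = -1126/1709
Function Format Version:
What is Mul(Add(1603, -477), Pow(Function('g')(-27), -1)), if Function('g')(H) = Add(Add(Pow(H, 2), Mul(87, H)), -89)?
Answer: Rational(-1126, 1709) ≈ -0.65886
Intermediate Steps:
Function('g')(H) = Add(-89, Pow(H, 2), Mul(87, H))
Mul(Add(1603, -477), Pow(Function('g')(-27), -1)) = Mul(Add(1603, -477), Pow(Add(-89, Pow(-27, 2), Mul(87, -27)), -1)) = Mul(1126, Pow(Add(-89, 729, -2349), -1)) = Mul(1126, Pow(-1709, -1)) = Mul(1126, Rational(-1, 1709)) = Rational(-1126, 1709)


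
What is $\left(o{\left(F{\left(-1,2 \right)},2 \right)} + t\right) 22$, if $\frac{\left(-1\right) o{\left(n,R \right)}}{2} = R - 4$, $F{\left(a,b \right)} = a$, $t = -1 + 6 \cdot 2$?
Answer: $330$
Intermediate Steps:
$t = 11$ ($t = -1 + 12 = 11$)
$o{\left(n,R \right)} = 8 - 2 R$ ($o{\left(n,R \right)} = - 2 \left(R - 4\right) = - 2 \left(-4 + R\right) = 8 - 2 R$)
$\left(o{\left(F{\left(-1,2 \right)},2 \right)} + t\right) 22 = \left(\left(8 - 4\right) + 11\right) 22 = \left(4 + 11\right) 22 = 15 \cdot 22 = 330$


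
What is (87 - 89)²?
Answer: 4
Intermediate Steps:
(87 - 89)² = (-2)² = 4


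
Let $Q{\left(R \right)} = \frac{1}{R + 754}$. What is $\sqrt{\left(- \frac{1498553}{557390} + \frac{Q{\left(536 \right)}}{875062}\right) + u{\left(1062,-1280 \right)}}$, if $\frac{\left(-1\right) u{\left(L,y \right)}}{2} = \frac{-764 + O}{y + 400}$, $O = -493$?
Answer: $\frac{i \sqrt{2656370566748673543988191511770}}{692118396807420} \approx 2.3549 i$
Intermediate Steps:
$Q{\left(R \right)} = \frac{1}{754 + R}$
$u{\left(L,y \right)} = \frac{2514}{400 + y}$ ($u{\left(L,y \right)} = - 2 \frac{-764 - 493}{y + 400} = - 2 \left(- \frac{1257}{400 + y}\right) = \frac{2514}{400 + y}$)
$\sqrt{\left(- \frac{1498553}{557390} + \frac{Q{\left(536 \right)}}{875062}\right) + u{\left(1062,-1280 \right)}} = \sqrt{\left(- \frac{1498553}{557390} + \frac{1}{\left(754 + 536\right) 875062}\right) + \frac{2514}{400 - 1280}} = \sqrt{\left(\left(-1498553\right) \frac{1}{557390} + \frac{1}{1290} \cdot \frac{1}{875062}\right) + \frac{2514}{-880}} = \sqrt{\left(- \frac{1498553}{557390} + \frac{1}{1290} \cdot \frac{1}{875062}\right) + 2514 \left(- \frac{1}{880}\right)} = \sqrt{\left(- \frac{1498553}{557390} + \frac{1}{1128829980}\right) - \frac{1257}{440}} = \sqrt{- \frac{33832231049231}{12583970851044} - \frac{1257}{440}} = \sqrt{- \frac{7676058255355987}{1384236793614840}} = \frac{i \sqrt{2656370566748673543988191511770}}{692118396807420}$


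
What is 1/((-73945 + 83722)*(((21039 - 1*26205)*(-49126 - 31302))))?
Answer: 1/4062255976296 ≈ 2.4617e-13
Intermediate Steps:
1/((-73945 + 83722)*(((21039 - 1*26205)*(-49126 - 31302)))) = 1/(9777*(((21039 - 26205)*(-80428)))) = 1/(9777*((-5166*(-80428)))) = (1/9777)/415491048 = (1/9777)*(1/415491048) = 1/4062255976296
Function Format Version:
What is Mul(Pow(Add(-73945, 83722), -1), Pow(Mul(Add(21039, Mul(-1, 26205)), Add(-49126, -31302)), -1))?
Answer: Rational(1, 4062255976296) ≈ 2.4617e-13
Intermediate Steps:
Mul(Pow(Add(-73945, 83722), -1), Pow(Mul(Add(21039, Mul(-1, 26205)), Add(-49126, -31302)), -1)) = Mul(Pow(9777, -1), Pow(Mul(Add(21039, -26205), -80428), -1)) = Mul(Rational(1, 9777), Pow(Mul(-5166, -80428), -1)) = Mul(Rational(1, 9777), Pow(415491048, -1)) = Mul(Rational(1, 9777), Rational(1, 415491048)) = Rational(1, 4062255976296)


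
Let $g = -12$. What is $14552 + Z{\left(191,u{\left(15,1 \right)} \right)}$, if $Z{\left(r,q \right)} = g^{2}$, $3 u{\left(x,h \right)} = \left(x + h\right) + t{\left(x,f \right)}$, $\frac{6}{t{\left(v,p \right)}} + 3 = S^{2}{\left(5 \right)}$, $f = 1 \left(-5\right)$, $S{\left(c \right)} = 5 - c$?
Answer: $14696$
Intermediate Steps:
$f = -5$
$t{\left(v,p \right)} = -2$ ($t{\left(v,p \right)} = \frac{6}{-3 + \left(5 - 5\right)^{2}} = \frac{6}{-3 + 0^{2}} = \frac{6}{-3 + 0} = \frac{6}{-3} = 6 \left(- \frac{1}{3}\right) = -2$)
$u{\left(x,h \right)} = - \frac{2}{3} + \frac{h}{3} + \frac{x}{3}$ ($u{\left(x,h \right)} = \frac{\left(x + h\right) - 2}{3} = \frac{\left(h + x\right) - 2}{3} = \frac{-2 + h + x}{3} = - \frac{2}{3} + \frac{h}{3} + \frac{x}{3}$)
$Z{\left(r,q \right)} = 144$ ($Z{\left(r,q \right)} = \left(-12\right)^{2} = 144$)
$14552 + Z{\left(191,u{\left(15,1 \right)} \right)} = 14552 + 144 = 14696$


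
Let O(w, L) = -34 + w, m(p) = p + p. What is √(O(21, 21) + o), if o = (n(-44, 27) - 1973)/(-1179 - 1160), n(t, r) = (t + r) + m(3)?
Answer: I*√66481397/2339 ≈ 3.4859*I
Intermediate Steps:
m(p) = 2*p
n(t, r) = 6 + r + t (n(t, r) = (t + r) + 2*3 = (r + t) + 6 = 6 + r + t)
o = 1984/2339 (o = ((6 + 27 - 44) - 1973)/(-1179 - 1160) = (-11 - 1973)/(-2339) = -1984*(-1/2339) = 1984/2339 ≈ 0.84823)
√(O(21, 21) + o) = √((-34 + 21) + 1984/2339) = √(-13 + 1984/2339) = √(-28423/2339) = I*√66481397/2339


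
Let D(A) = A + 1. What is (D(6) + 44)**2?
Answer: 2601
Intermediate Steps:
D(A) = 1 + A
(D(6) + 44)**2 = ((1 + 6) + 44)**2 = (7 + 44)**2 = 51**2 = 2601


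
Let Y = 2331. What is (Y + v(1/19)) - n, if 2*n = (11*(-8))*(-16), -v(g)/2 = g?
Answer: 30911/19 ≈ 1626.9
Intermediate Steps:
v(g) = -2*g
n = 704 (n = ((11*(-8))*(-16))/2 = (-88*(-16))/2 = (½)*1408 = 704)
(Y + v(1/19)) - n = (2331 - 2/19) - 1*704 = (2331 - 2*1/19) - 704 = (2331 - 2/19) - 704 = 44287/19 - 704 = 30911/19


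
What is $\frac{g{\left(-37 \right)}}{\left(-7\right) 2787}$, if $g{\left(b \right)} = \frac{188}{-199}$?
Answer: $\frac{188}{3882291} \approx 4.8425 \cdot 10^{-5}$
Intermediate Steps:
$g{\left(b \right)} = - \frac{188}{199}$ ($g{\left(b \right)} = 188 \left(- \frac{1}{199}\right) = - \frac{188}{199}$)
$\frac{g{\left(-37 \right)}}{\left(-7\right) 2787} = - \frac{188}{199 \left(\left(-7\right) 2787\right)} = - \frac{188}{199 \left(-19509\right)} = \left(- \frac{188}{199}\right) \left(- \frac{1}{19509}\right) = \frac{188}{3882291}$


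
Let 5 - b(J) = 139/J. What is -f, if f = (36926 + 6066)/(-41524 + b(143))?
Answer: 1536964/1484339 ≈ 1.0355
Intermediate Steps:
b(J) = 5 - 139/J
f = -1536964/1484339 (f = (36926 + 6066)/(-41524 + (5 - 139/143)) = 42992/(-41524 + (5 - 139*1/143)) = 42992/(-41524 + (5 - 139/143)) = 42992/(-41524 + 576/143) = 42992/(-5937356/143) = 42992*(-143/5937356) = -1536964/1484339 ≈ -1.0355)
-f = -1*(-1536964/1484339) = 1536964/1484339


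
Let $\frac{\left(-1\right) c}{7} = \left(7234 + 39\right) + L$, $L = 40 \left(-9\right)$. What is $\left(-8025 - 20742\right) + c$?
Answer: $-77158$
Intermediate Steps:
$L = -360$
$c = -48391$ ($c = - 7 \left(\left(7234 + 39\right) - 360\right) = - 7 \left(7273 - 360\right) = \left(-7\right) 6913 = -48391$)
$\left(-8025 - 20742\right) + c = \left(-8025 - 20742\right) - 48391 = -28767 - 48391 = -77158$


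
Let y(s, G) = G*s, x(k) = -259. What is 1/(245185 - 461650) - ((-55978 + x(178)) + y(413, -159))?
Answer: 26387949359/216465 ≈ 1.2190e+5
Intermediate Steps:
1/(245185 - 461650) - ((-55978 + x(178)) + y(413, -159)) = 1/(245185 - 461650) - ((-55978 - 259) - 159*413) = 1/(-216465) - (-56237 - 65667) = -1/216465 - 1*(-121904) = -1/216465 + 121904 = 26387949359/216465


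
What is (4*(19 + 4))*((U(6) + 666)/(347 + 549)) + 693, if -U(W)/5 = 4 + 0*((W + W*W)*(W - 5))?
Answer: 85045/112 ≈ 759.33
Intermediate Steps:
U(W) = -20 (U(W) = -5*(4 + 0*((W + W*W)*(W - 5))) = -5*(4 + 0*((W + W²)*(-5 + W))) = -5*(4 + 0*((-5 + W)*(W + W²))) = -5*(4 + 0) = -5*4 = -20)
(4*(19 + 4))*((U(6) + 666)/(347 + 549)) + 693 = (4*(19 + 4))*((-20 + 666)/(347 + 549)) + 693 = (4*23)*(646/896) + 693 = 92*(646*(1/896)) + 693 = 92*(323/448) + 693 = 7429/112 + 693 = 85045/112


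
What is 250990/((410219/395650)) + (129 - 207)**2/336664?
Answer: 8358037374064099/34526492354 ≈ 2.4208e+5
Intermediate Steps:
250990/((410219/395650)) + (129 - 207)**2/336664 = 250990/((410219*(1/395650))) + (-78)**2*(1/336664) = 250990/(410219/395650) + 6084*(1/336664) = 250990*(395650/410219) + 1521/84166 = 99304193500/410219 + 1521/84166 = 8358037374064099/34526492354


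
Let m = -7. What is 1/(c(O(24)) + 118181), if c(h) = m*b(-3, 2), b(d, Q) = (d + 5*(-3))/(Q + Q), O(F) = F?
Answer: 2/236425 ≈ 8.4593e-6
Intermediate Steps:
b(d, Q) = (-15 + d)/(2*Q) (b(d, Q) = (d - 15)/((2*Q)) = (-15 + d)*(1/(2*Q)) = (-15 + d)/(2*Q))
c(h) = 63/2 (c(h) = -7*(-15 - 3)/(2*2) = -7*(-18)/(2*2) = -7*(-9/2) = 63/2)
1/(c(O(24)) + 118181) = 1/(63/2 + 118181) = 1/(236425/2) = 2/236425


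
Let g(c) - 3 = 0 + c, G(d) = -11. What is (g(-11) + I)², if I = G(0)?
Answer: 361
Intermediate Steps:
g(c) = 3 + c (g(c) = 3 + (0 + c) = 3 + c)
I = -11
(g(-11) + I)² = ((3 - 11) - 11)² = (-8 - 11)² = (-19)² = 361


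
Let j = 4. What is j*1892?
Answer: 7568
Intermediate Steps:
j*1892 = 4*1892 = 7568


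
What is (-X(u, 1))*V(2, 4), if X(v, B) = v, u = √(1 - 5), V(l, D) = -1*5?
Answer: 10*I ≈ 10.0*I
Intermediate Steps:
V(l, D) = -5
u = 2*I (u = √(-4) = 2*I ≈ 2.0*I)
(-X(u, 1))*V(2, 4) = -2*I*(-5) = 10*I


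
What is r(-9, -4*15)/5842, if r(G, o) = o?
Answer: -30/2921 ≈ -0.010270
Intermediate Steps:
r(-9, -4*15)/5842 = -4*15/5842 = -60*1/5842 = -30/2921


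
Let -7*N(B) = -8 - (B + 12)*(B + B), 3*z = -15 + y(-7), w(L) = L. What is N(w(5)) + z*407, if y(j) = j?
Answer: -62144/21 ≈ -2959.2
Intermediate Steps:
z = -22/3 (z = (-15 - 7)/3 = (⅓)*(-22) = -22/3 ≈ -7.3333)
N(B) = 8/7 + 2*B*(12 + B)/7 (N(B) = -(-8 - (B + 12)*(B + B))/7 = -(-8 - (12 + B)*2*B)/7 = -(-8 - 2*B*(12 + B))/7 = 8/7 + 2*B*(12 + B)/7)
N(w(5)) + z*407 = (8/7 + (2/7)*5² + (24/7)*5) - 22/3*407 = (8/7 + (2/7)*25 + 120/7) - 8954/3 = (8/7 + 50/7 + 120/7) - 8954/3 = 178/7 - 8954/3 = -62144/21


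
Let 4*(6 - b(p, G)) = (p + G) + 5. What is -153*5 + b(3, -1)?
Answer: -3043/4 ≈ -760.75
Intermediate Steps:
b(p, G) = 19/4 - G/4 - p/4 (b(p, G) = 6 - ((p + G) + 5)/4 = 6 - ((G + p) + 5)/4 = 6 - (5 + G + p)/4 = 6 + (-5/4 - G/4 - p/4) = 19/4 - G/4 - p/4)
-153*5 + b(3, -1) = -153*5 + (19/4 - 1/4*(-1) - 1/4*3) = -17*45 + (19/4 + 1/4 - 3/4) = -765 + 17/4 = -3043/4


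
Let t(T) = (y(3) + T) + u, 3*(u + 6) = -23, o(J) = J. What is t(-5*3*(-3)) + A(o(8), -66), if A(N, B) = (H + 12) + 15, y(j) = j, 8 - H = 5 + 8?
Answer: 169/3 ≈ 56.333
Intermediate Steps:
H = -5 (H = 8 - (5 + 8) = 8 - 1*13 = 8 - 13 = -5)
u = -41/3 (u = -6 + (⅓)*(-23) = -6 - 23/3 = -41/3 ≈ -13.667)
A(N, B) = 22 (A(N, B) = (-5 + 12) + 15 = 7 + 15 = 22)
t(T) = -32/3 + T (t(T) = (3 + T) - 41/3 = -32/3 + T)
t(-5*3*(-3)) + A(o(8), -66) = (-32/3 - 5*3*(-3)) + 22 = (-32/3 - 15*(-3)) + 22 = (-32/3 + 45) + 22 = 103/3 + 22 = 169/3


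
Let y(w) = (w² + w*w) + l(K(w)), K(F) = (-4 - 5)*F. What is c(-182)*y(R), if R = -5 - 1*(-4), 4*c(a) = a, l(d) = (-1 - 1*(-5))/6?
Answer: -364/3 ≈ -121.33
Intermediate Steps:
K(F) = -9*F
l(d) = ⅔ (l(d) = (-1 + 5)*(⅙) = 4*(⅙) = ⅔)
c(a) = a/4
R = -1 (R = -5 + 4 = -1)
y(w) = ⅔ + 2*w² (y(w) = (w² + w*w) + ⅔ = (w² + w²) + ⅔ = 2*w² + ⅔ = ⅔ + 2*w²)
c(-182)*y(R) = ((¼)*(-182))*(⅔ + 2*(-1)²) = -91*(⅔ + 2*1)/2 = -91*(⅔ + 2)/2 = -91/2*8/3 = -364/3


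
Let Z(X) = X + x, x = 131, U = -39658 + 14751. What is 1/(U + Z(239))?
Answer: -1/24537 ≈ -4.0755e-5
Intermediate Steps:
U = -24907
Z(X) = 131 + X (Z(X) = X + 131 = 131 + X)
1/(U + Z(239)) = 1/(-24907 + (131 + 239)) = 1/(-24907 + 370) = 1/(-24537) = -1/24537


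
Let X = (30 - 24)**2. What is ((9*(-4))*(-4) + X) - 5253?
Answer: -5073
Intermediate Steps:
X = 36 (X = 6**2 = 36)
((9*(-4))*(-4) + X) - 5253 = ((9*(-4))*(-4) + 36) - 5253 = (-36*(-4) + 36) - 5253 = (144 + 36) - 5253 = 180 - 5253 = -5073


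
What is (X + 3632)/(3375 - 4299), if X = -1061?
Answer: -857/308 ≈ -2.7825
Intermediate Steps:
(X + 3632)/(3375 - 4299) = (-1061 + 3632)/(3375 - 4299) = 2571/(-924) = 2571*(-1/924) = -857/308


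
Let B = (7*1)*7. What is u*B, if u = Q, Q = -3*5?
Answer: -735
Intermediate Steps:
B = 49 (B = 7*7 = 49)
Q = -15
u = -15
u*B = -15*49 = -735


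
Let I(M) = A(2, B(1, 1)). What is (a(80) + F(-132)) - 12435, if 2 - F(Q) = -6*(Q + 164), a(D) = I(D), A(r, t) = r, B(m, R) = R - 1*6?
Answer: -12239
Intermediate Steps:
B(m, R) = -6 + R (B(m, R) = R - 6 = -6 + R)
I(M) = 2
a(D) = 2
F(Q) = 986 + 6*Q (F(Q) = 2 - (-6)*(Q + 164) = 2 - (-6)*(164 + Q) = 2 - (-984 - 6*Q) = 2 + (984 + 6*Q) = 986 + 6*Q)
(a(80) + F(-132)) - 12435 = (2 + (986 + 6*(-132))) - 12435 = (2 + (986 - 792)) - 12435 = (2 + 194) - 12435 = 196 - 12435 = -12239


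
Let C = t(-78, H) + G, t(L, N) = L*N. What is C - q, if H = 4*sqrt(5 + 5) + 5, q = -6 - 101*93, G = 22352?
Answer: 31361 - 312*sqrt(10) ≈ 30374.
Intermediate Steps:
q = -9399 (q = -6 - 9393 = -9399)
H = 5 + 4*sqrt(10) (H = 4*sqrt(10) + 5 = 5 + 4*sqrt(10) ≈ 17.649)
C = 21962 - 312*sqrt(10) (C = -78*(5 + 4*sqrt(10)) + 22352 = (-390 - 312*sqrt(10)) + 22352 = 21962 - 312*sqrt(10) ≈ 20975.)
C - q = (21962 - 312*sqrt(10)) - 1*(-9399) = (21962 - 312*sqrt(10)) + 9399 = 31361 - 312*sqrt(10)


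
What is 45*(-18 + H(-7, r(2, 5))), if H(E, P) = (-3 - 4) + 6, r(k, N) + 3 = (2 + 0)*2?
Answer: -855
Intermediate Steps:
r(k, N) = 1 (r(k, N) = -3 + (2 + 0)*2 = -3 + 2*2 = -3 + 4 = 1)
H(E, P) = -1 (H(E, P) = -7 + 6 = -1)
45*(-18 + H(-7, r(2, 5))) = 45*(-18 - 1) = 45*(-19) = -855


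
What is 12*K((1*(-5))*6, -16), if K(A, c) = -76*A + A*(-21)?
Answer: 34920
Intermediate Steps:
K(A, c) = -97*A (K(A, c) = -76*A - 21*A = -97*A)
12*K((1*(-5))*6, -16) = 12*(-97*1*(-5)*6) = 12*(-(-485)*6) = 12*(-97*(-30)) = 12*2910 = 34920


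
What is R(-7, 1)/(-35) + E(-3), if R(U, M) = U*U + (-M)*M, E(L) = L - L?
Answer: -48/35 ≈ -1.3714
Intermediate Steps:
E(L) = 0
R(U, M) = U**2 - M**2
R(-7, 1)/(-35) + E(-3) = ((-7)**2 - 1*1**2)/(-35) + 0 = (49 - 1*1)*(-1/35) + 0 = (49 - 1)*(-1/35) + 0 = 48*(-1/35) + 0 = -48/35 + 0 = -48/35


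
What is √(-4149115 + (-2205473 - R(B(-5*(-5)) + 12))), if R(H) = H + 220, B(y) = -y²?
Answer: 107*I*√555 ≈ 2520.8*I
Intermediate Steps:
R(H) = 220 + H
√(-4149115 + (-2205473 - R(B(-5*(-5)) + 12))) = √(-4149115 + (-2205473 - (220 + (-(-5*(-5))² + 12)))) = √(-4149115 + (-2205473 - (220 + (-1*25² + 12)))) = √(-4149115 + (-2205473 - (220 + (-1*625 + 12)))) = √(-4149115 + (-2205473 - (220 + (-625 + 12)))) = √(-4149115 + (-2205473 - (220 - 613))) = √(-4149115 + (-2205473 - 1*(-393))) = √(-4149115 + (-2205473 + 393)) = √(-4149115 - 2205080) = √(-6354195) = 107*I*√555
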